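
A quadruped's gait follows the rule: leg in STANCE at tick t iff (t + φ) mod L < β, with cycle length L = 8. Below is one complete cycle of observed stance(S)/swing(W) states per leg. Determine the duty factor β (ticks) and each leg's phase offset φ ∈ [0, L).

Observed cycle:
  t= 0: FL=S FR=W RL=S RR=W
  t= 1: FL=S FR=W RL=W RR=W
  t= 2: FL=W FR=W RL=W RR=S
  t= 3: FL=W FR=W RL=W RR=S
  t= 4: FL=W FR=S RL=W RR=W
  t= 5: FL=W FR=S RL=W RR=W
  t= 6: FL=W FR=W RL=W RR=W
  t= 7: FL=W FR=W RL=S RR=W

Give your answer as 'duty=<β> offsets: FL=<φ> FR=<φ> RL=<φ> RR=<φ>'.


duty β = stance ticks per leg = 2
FL: stance ticks = 2; W→S at t=0 → φ=0
FR: stance ticks = 2; W→S at t=4 → φ=4
RL: stance ticks = 2; W→S at t=7 → φ=1
RR: stance ticks = 2; W→S at t=2 → φ=6

duty=2 offsets: FL=0 FR=4 RL=1 RR=6


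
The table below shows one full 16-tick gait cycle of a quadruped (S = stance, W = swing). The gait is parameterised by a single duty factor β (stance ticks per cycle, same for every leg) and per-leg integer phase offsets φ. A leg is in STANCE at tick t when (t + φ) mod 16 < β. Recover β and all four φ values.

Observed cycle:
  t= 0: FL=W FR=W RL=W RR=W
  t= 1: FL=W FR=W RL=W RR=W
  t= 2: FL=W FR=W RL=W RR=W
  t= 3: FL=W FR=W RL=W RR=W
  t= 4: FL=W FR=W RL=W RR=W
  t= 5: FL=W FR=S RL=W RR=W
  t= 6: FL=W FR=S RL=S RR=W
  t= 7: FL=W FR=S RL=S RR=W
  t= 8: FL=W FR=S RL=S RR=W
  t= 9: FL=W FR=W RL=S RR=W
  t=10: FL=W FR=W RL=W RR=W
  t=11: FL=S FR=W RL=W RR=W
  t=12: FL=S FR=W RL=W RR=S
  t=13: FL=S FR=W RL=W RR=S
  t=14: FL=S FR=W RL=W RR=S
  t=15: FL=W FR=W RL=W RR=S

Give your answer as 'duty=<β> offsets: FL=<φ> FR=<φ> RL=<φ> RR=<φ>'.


duty=4 offsets: FL=5 FR=11 RL=10 RR=4

duty β = stance ticks per leg = 4
FL: stance ticks = 4; W→S at t=11 → φ=5
FR: stance ticks = 4; W→S at t=5 → φ=11
RL: stance ticks = 4; W→S at t=6 → φ=10
RR: stance ticks = 4; W→S at t=12 → φ=4


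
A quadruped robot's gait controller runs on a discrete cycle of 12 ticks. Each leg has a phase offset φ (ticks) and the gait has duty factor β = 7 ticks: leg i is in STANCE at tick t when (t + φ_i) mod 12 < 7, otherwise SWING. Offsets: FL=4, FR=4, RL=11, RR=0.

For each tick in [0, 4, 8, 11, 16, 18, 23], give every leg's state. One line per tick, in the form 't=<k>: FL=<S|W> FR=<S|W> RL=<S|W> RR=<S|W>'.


t=0: phase=(4,4,11,0) vs β=7 → FL=S FR=S RL=W RR=S
t=4: phase=(8,8,3,4) vs β=7 → FL=W FR=W RL=S RR=S
t=8: phase=(0,0,7,8) vs β=7 → FL=S FR=S RL=W RR=W
t=11: phase=(3,3,10,11) vs β=7 → FL=S FR=S RL=W RR=W
t=16: phase=(8,8,3,4) vs β=7 → FL=W FR=W RL=S RR=S
t=18: phase=(10,10,5,6) vs β=7 → FL=W FR=W RL=S RR=S
t=23: phase=(3,3,10,11) vs β=7 → FL=S FR=S RL=W RR=W

t=0: FL=S FR=S RL=W RR=S
t=4: FL=W FR=W RL=S RR=S
t=8: FL=S FR=S RL=W RR=W
t=11: FL=S FR=S RL=W RR=W
t=16: FL=W FR=W RL=S RR=S
t=18: FL=W FR=W RL=S RR=S
t=23: FL=S FR=S RL=W RR=W


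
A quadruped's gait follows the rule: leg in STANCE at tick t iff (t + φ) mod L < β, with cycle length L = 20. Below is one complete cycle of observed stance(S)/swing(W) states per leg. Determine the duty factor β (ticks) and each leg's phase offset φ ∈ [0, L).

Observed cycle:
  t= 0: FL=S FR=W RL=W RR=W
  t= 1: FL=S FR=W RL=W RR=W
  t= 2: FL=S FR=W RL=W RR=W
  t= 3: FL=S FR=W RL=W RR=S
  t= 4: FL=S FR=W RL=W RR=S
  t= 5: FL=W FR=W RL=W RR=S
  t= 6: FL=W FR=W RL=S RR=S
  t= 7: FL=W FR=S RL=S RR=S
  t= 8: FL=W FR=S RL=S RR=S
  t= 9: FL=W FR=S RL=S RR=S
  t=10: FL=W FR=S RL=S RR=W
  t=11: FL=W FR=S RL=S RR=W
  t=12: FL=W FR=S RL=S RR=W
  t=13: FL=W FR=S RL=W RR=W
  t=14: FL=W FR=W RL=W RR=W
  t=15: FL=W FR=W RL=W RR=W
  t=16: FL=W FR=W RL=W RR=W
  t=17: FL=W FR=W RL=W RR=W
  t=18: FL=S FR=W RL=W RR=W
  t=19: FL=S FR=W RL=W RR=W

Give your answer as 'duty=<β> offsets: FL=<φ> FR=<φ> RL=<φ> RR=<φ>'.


duty=7 offsets: FL=2 FR=13 RL=14 RR=17

duty β = stance ticks per leg = 7
FL: stance ticks = 7; W→S at t=18 → φ=2
FR: stance ticks = 7; W→S at t=7 → φ=13
RL: stance ticks = 7; W→S at t=6 → φ=14
RR: stance ticks = 7; W→S at t=3 → φ=17


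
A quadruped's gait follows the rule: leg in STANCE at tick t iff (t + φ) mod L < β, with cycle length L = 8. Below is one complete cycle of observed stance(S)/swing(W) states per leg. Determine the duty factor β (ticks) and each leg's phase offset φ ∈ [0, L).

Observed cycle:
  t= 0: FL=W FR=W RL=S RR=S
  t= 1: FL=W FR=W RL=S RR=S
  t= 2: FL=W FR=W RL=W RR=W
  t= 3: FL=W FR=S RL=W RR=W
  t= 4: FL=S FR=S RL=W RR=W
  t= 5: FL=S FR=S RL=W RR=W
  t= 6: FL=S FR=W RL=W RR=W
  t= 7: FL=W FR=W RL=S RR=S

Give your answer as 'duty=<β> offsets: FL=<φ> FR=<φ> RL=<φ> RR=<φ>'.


duty=3 offsets: FL=4 FR=5 RL=1 RR=1

duty β = stance ticks per leg = 3
FL: stance ticks = 3; W→S at t=4 → φ=4
FR: stance ticks = 3; W→S at t=3 → φ=5
RL: stance ticks = 3; W→S at t=7 → φ=1
RR: stance ticks = 3; W→S at t=7 → φ=1


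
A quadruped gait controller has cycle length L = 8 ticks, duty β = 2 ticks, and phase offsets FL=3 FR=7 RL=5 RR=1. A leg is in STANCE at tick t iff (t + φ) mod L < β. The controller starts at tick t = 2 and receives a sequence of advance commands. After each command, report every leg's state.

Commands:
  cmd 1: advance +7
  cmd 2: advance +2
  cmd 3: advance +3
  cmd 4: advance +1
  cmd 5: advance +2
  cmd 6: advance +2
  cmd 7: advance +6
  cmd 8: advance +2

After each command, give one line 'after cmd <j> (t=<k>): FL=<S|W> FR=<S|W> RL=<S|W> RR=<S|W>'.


after cmd 1 (t=9): FL=W FR=S RL=W RR=W
after cmd 2 (t=11): FL=W FR=W RL=S RR=W
after cmd 3 (t=14): FL=S FR=W RL=W RR=W
after cmd 4 (t=15): FL=W FR=W RL=W RR=S
after cmd 5 (t=17): FL=W FR=S RL=W RR=W
after cmd 6 (t=19): FL=W FR=W RL=S RR=W
after cmd 7 (t=25): FL=W FR=S RL=W RR=W
after cmd 8 (t=27): FL=W FR=W RL=S RR=W

start t=2: FL=W FR=S RL=W RR=W
cmd 1: advance +7 → t=9, phase=(4,0,6,2) → FL=W FR=S RL=W RR=W
cmd 2: advance +2 → t=11, phase=(6,2,0,4) → FL=W FR=W RL=S RR=W
cmd 3: advance +3 → t=14, phase=(1,5,3,7) → FL=S FR=W RL=W RR=W
cmd 4: advance +1 → t=15, phase=(2,6,4,0) → FL=W FR=W RL=W RR=S
cmd 5: advance +2 → t=17, phase=(4,0,6,2) → FL=W FR=S RL=W RR=W
cmd 6: advance +2 → t=19, phase=(6,2,0,4) → FL=W FR=W RL=S RR=W
cmd 7: advance +6 → t=25, phase=(4,0,6,2) → FL=W FR=S RL=W RR=W
cmd 8: advance +2 → t=27, phase=(6,2,0,4) → FL=W FR=W RL=S RR=W


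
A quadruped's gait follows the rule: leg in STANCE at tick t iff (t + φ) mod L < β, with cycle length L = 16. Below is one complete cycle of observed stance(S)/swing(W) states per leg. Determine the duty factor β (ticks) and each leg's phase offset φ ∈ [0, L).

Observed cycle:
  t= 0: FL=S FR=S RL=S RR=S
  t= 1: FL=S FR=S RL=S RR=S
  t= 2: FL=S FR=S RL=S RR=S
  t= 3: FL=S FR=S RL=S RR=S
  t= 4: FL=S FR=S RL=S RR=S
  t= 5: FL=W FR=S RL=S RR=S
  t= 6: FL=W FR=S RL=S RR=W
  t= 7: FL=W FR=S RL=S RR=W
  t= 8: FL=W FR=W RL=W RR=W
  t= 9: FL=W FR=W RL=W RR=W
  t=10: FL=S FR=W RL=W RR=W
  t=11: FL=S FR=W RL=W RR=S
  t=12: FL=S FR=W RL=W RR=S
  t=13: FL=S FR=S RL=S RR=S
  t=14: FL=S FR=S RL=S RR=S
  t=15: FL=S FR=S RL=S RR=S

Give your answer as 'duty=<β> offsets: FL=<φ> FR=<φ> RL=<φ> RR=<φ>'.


duty=11 offsets: FL=6 FR=3 RL=3 RR=5

duty β = stance ticks per leg = 11
FL: stance ticks = 11; W→S at t=10 → φ=6
FR: stance ticks = 11; W→S at t=13 → φ=3
RL: stance ticks = 11; W→S at t=13 → φ=3
RR: stance ticks = 11; W→S at t=11 → φ=5


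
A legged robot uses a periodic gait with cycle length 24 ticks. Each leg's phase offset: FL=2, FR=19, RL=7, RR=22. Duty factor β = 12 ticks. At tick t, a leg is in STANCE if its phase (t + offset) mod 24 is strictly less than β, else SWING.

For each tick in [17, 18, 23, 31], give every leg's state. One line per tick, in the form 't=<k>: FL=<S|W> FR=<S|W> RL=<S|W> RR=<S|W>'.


t=17: phase=(19,12,0,15) vs β=12 → FL=W FR=W RL=S RR=W
t=18: phase=(20,13,1,16) vs β=12 → FL=W FR=W RL=S RR=W
t=23: phase=(1,18,6,21) vs β=12 → FL=S FR=W RL=S RR=W
t=31: phase=(9,2,14,5) vs β=12 → FL=S FR=S RL=W RR=S

t=17: FL=W FR=W RL=S RR=W
t=18: FL=W FR=W RL=S RR=W
t=23: FL=S FR=W RL=S RR=W
t=31: FL=S FR=S RL=W RR=S


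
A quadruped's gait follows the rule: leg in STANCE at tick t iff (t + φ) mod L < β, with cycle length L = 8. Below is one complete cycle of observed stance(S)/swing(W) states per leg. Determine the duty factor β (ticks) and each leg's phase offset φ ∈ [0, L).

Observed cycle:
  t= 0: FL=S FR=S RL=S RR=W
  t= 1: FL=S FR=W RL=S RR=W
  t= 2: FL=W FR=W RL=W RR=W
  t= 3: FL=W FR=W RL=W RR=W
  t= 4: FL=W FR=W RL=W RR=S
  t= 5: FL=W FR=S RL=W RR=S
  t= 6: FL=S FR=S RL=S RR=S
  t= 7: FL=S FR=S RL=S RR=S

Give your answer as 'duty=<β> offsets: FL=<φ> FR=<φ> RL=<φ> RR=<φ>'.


duty β = stance ticks per leg = 4
FL: stance ticks = 4; W→S at t=6 → φ=2
FR: stance ticks = 4; W→S at t=5 → φ=3
RL: stance ticks = 4; W→S at t=6 → φ=2
RR: stance ticks = 4; W→S at t=4 → φ=4

duty=4 offsets: FL=2 FR=3 RL=2 RR=4


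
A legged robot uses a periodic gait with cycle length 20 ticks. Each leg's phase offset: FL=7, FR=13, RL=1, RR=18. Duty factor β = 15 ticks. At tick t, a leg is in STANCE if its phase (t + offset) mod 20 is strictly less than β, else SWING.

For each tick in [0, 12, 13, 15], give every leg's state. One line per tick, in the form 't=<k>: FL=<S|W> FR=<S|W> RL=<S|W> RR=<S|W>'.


t=0: FL=S FR=S RL=S RR=W
t=12: FL=W FR=S RL=S RR=S
t=13: FL=S FR=S RL=S RR=S
t=15: FL=S FR=S RL=W RR=S

t=0: phase=(7,13,1,18) vs β=15 → FL=S FR=S RL=S RR=W
t=12: phase=(19,5,13,10) vs β=15 → FL=W FR=S RL=S RR=S
t=13: phase=(0,6,14,11) vs β=15 → FL=S FR=S RL=S RR=S
t=15: phase=(2,8,16,13) vs β=15 → FL=S FR=S RL=W RR=S


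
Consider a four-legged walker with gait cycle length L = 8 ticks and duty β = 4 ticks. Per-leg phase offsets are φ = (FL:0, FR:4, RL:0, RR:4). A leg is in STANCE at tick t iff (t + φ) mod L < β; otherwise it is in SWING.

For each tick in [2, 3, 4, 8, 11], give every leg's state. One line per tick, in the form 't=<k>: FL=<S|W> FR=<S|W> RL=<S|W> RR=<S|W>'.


t=2: phase=(2,6,2,6) vs β=4 → FL=S FR=W RL=S RR=W
t=3: phase=(3,7,3,7) vs β=4 → FL=S FR=W RL=S RR=W
t=4: phase=(4,0,4,0) vs β=4 → FL=W FR=S RL=W RR=S
t=8: phase=(0,4,0,4) vs β=4 → FL=S FR=W RL=S RR=W
t=11: phase=(3,7,3,7) vs β=4 → FL=S FR=W RL=S RR=W

t=2: FL=S FR=W RL=S RR=W
t=3: FL=S FR=W RL=S RR=W
t=4: FL=W FR=S RL=W RR=S
t=8: FL=S FR=W RL=S RR=W
t=11: FL=S FR=W RL=S RR=W


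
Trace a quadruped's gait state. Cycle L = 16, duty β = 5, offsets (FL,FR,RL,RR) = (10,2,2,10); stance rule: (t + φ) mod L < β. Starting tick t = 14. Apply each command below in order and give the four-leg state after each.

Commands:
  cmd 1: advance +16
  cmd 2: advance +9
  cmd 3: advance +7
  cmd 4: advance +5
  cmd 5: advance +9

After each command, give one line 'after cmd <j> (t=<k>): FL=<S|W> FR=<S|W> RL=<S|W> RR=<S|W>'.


start t=14: FL=W FR=S RL=S RR=W
cmd 1: advance +16 → t=30, phase=(8,0,0,8) → FL=W FR=S RL=S RR=W
cmd 2: advance +9 → t=39, phase=(1,9,9,1) → FL=S FR=W RL=W RR=S
cmd 3: advance +7 → t=46, phase=(8,0,0,8) → FL=W FR=S RL=S RR=W
cmd 4: advance +5 → t=51, phase=(13,5,5,13) → FL=W FR=W RL=W RR=W
cmd 5: advance +9 → t=60, phase=(6,14,14,6) → FL=W FR=W RL=W RR=W

after cmd 1 (t=30): FL=W FR=S RL=S RR=W
after cmd 2 (t=39): FL=S FR=W RL=W RR=S
after cmd 3 (t=46): FL=W FR=S RL=S RR=W
after cmd 4 (t=51): FL=W FR=W RL=W RR=W
after cmd 5 (t=60): FL=W FR=W RL=W RR=W


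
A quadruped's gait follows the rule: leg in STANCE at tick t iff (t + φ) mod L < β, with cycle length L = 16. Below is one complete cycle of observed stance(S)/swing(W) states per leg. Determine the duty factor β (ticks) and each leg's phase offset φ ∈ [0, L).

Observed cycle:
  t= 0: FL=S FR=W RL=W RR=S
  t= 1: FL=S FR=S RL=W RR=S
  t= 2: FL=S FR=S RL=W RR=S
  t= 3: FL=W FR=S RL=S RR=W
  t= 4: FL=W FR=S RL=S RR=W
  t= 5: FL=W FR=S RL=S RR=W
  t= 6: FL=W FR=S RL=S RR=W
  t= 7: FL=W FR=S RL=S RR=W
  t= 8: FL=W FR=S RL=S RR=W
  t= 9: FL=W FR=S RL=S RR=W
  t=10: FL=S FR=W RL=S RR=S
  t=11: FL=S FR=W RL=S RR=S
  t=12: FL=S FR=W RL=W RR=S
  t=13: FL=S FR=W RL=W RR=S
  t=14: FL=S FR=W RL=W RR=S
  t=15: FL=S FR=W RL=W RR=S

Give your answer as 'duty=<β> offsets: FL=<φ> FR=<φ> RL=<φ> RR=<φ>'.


duty=9 offsets: FL=6 FR=15 RL=13 RR=6

duty β = stance ticks per leg = 9
FL: stance ticks = 9; W→S at t=10 → φ=6
FR: stance ticks = 9; W→S at t=1 → φ=15
RL: stance ticks = 9; W→S at t=3 → φ=13
RR: stance ticks = 9; W→S at t=10 → φ=6


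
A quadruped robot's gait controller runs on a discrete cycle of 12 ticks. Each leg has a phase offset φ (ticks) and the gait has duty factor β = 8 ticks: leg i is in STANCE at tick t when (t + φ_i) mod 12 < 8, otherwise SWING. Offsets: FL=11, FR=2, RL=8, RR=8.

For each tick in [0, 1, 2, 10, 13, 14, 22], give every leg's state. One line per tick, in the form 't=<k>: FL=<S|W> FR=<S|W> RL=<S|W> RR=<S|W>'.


t=0: phase=(11,2,8,8) vs β=8 → FL=W FR=S RL=W RR=W
t=1: phase=(0,3,9,9) vs β=8 → FL=S FR=S RL=W RR=W
t=2: phase=(1,4,10,10) vs β=8 → FL=S FR=S RL=W RR=W
t=10: phase=(9,0,6,6) vs β=8 → FL=W FR=S RL=S RR=S
t=13: phase=(0,3,9,9) vs β=8 → FL=S FR=S RL=W RR=W
t=14: phase=(1,4,10,10) vs β=8 → FL=S FR=S RL=W RR=W
t=22: phase=(9,0,6,6) vs β=8 → FL=W FR=S RL=S RR=S

t=0: FL=W FR=S RL=W RR=W
t=1: FL=S FR=S RL=W RR=W
t=2: FL=S FR=S RL=W RR=W
t=10: FL=W FR=S RL=S RR=S
t=13: FL=S FR=S RL=W RR=W
t=14: FL=S FR=S RL=W RR=W
t=22: FL=W FR=S RL=S RR=S


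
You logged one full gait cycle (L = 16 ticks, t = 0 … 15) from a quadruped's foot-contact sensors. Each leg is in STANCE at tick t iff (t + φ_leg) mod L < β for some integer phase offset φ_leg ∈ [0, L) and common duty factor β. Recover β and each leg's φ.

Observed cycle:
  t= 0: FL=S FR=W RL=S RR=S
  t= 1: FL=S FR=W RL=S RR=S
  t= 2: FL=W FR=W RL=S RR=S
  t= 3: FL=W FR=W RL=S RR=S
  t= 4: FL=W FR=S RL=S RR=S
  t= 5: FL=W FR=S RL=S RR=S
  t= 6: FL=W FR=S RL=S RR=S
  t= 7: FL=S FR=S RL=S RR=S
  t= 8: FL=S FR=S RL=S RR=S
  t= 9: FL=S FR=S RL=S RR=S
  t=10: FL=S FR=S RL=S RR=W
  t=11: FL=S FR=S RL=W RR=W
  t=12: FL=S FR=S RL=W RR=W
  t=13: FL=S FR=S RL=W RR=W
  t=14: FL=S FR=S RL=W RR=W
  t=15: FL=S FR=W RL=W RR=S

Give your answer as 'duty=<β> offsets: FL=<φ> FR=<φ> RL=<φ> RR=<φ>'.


duty=11 offsets: FL=9 FR=12 RL=0 RR=1

duty β = stance ticks per leg = 11
FL: stance ticks = 11; W→S at t=7 → φ=9
FR: stance ticks = 11; W→S at t=4 → φ=12
RL: stance ticks = 11; W→S at t=0 → φ=0
RR: stance ticks = 11; W→S at t=15 → φ=1


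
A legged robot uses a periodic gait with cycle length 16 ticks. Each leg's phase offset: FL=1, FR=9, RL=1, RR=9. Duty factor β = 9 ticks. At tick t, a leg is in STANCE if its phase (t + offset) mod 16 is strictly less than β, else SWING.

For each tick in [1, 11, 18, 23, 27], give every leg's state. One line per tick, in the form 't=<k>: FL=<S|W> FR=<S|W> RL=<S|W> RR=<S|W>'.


t=1: phase=(2,10,2,10) vs β=9 → FL=S FR=W RL=S RR=W
t=11: phase=(12,4,12,4) vs β=9 → FL=W FR=S RL=W RR=S
t=18: phase=(3,11,3,11) vs β=9 → FL=S FR=W RL=S RR=W
t=23: phase=(8,0,8,0) vs β=9 → FL=S FR=S RL=S RR=S
t=27: phase=(12,4,12,4) vs β=9 → FL=W FR=S RL=W RR=S

t=1: FL=S FR=W RL=S RR=W
t=11: FL=W FR=S RL=W RR=S
t=18: FL=S FR=W RL=S RR=W
t=23: FL=S FR=S RL=S RR=S
t=27: FL=W FR=S RL=W RR=S


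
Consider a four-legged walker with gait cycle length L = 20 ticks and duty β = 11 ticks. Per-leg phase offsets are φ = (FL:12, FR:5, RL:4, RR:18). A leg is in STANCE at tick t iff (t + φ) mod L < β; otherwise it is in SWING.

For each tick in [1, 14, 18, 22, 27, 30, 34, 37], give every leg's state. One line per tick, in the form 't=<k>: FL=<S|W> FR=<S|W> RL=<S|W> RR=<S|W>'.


t=1: phase=(13,6,5,19) vs β=11 → FL=W FR=S RL=S RR=W
t=14: phase=(6,19,18,12) vs β=11 → FL=S FR=W RL=W RR=W
t=18: phase=(10,3,2,16) vs β=11 → FL=S FR=S RL=S RR=W
t=22: phase=(14,7,6,0) vs β=11 → FL=W FR=S RL=S RR=S
t=27: phase=(19,12,11,5) vs β=11 → FL=W FR=W RL=W RR=S
t=30: phase=(2,15,14,8) vs β=11 → FL=S FR=W RL=W RR=S
t=34: phase=(6,19,18,12) vs β=11 → FL=S FR=W RL=W RR=W
t=37: phase=(9,2,1,15) vs β=11 → FL=S FR=S RL=S RR=W

t=1: FL=W FR=S RL=S RR=W
t=14: FL=S FR=W RL=W RR=W
t=18: FL=S FR=S RL=S RR=W
t=22: FL=W FR=S RL=S RR=S
t=27: FL=W FR=W RL=W RR=S
t=30: FL=S FR=W RL=W RR=S
t=34: FL=S FR=W RL=W RR=W
t=37: FL=S FR=S RL=S RR=W


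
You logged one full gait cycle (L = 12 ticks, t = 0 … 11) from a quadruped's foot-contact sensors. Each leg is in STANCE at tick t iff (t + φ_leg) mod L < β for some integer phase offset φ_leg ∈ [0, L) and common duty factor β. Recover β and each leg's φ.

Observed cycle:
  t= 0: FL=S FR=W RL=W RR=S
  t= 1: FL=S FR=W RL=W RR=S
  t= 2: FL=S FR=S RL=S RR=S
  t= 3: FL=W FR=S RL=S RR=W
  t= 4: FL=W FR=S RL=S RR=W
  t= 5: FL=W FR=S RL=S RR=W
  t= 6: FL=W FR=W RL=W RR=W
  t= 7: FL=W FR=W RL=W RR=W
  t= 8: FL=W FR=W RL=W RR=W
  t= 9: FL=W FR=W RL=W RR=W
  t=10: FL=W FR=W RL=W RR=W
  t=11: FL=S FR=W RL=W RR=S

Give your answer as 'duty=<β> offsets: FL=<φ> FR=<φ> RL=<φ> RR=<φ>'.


duty β = stance ticks per leg = 4
FL: stance ticks = 4; W→S at t=11 → φ=1
FR: stance ticks = 4; W→S at t=2 → φ=10
RL: stance ticks = 4; W→S at t=2 → φ=10
RR: stance ticks = 4; W→S at t=11 → φ=1

duty=4 offsets: FL=1 FR=10 RL=10 RR=1


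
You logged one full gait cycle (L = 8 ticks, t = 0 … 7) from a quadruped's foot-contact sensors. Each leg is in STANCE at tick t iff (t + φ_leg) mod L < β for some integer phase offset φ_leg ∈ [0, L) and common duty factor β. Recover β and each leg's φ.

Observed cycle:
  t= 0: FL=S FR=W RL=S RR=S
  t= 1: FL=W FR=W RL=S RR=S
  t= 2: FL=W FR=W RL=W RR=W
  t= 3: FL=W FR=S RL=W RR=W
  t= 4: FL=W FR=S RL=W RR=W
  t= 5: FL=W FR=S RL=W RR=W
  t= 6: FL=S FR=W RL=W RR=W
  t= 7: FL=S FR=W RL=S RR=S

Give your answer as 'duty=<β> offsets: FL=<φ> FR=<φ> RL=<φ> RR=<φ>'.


duty β = stance ticks per leg = 3
FL: stance ticks = 3; W→S at t=6 → φ=2
FR: stance ticks = 3; W→S at t=3 → φ=5
RL: stance ticks = 3; W→S at t=7 → φ=1
RR: stance ticks = 3; W→S at t=7 → φ=1

duty=3 offsets: FL=2 FR=5 RL=1 RR=1


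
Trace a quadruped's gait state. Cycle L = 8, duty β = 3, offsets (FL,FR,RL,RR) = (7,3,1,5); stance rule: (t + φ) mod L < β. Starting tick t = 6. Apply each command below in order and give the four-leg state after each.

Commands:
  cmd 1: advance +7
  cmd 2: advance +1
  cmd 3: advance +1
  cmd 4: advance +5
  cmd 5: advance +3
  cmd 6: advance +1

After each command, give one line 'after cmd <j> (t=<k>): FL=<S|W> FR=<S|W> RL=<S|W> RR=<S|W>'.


start t=6: FL=W FR=S RL=W RR=W
cmd 1: advance +7 → t=13, phase=(4,0,6,2) → FL=W FR=S RL=W RR=S
cmd 2: advance +1 → t=14, phase=(5,1,7,3) → FL=W FR=S RL=W RR=W
cmd 3: advance +1 → t=15, phase=(6,2,0,4) → FL=W FR=S RL=S RR=W
cmd 4: advance +5 → t=20, phase=(3,7,5,1) → FL=W FR=W RL=W RR=S
cmd 5: advance +3 → t=23, phase=(6,2,0,4) → FL=W FR=S RL=S RR=W
cmd 6: advance +1 → t=24, phase=(7,3,1,5) → FL=W FR=W RL=S RR=W

after cmd 1 (t=13): FL=W FR=S RL=W RR=S
after cmd 2 (t=14): FL=W FR=S RL=W RR=W
after cmd 3 (t=15): FL=W FR=S RL=S RR=W
after cmd 4 (t=20): FL=W FR=W RL=W RR=S
after cmd 5 (t=23): FL=W FR=S RL=S RR=W
after cmd 6 (t=24): FL=W FR=W RL=S RR=W


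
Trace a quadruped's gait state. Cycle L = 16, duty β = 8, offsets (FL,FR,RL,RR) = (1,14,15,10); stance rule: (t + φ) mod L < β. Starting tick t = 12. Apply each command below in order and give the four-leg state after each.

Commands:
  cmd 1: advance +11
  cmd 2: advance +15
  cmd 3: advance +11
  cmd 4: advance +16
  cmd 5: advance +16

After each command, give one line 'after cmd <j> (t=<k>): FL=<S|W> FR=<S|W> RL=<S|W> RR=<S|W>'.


after cmd 1 (t=23): FL=W FR=S RL=S RR=S
after cmd 2 (t=38): FL=S FR=S RL=S RR=S
after cmd 3 (t=49): FL=S FR=W RL=S RR=W
after cmd 4 (t=65): FL=S FR=W RL=S RR=W
after cmd 5 (t=81): FL=S FR=W RL=S RR=W

start t=12: FL=W FR=W RL=W RR=S
cmd 1: advance +11 → t=23, phase=(8,5,6,1) → FL=W FR=S RL=S RR=S
cmd 2: advance +15 → t=38, phase=(7,4,5,0) → FL=S FR=S RL=S RR=S
cmd 3: advance +11 → t=49, phase=(2,15,0,11) → FL=S FR=W RL=S RR=W
cmd 4: advance +16 → t=65, phase=(2,15,0,11) → FL=S FR=W RL=S RR=W
cmd 5: advance +16 → t=81, phase=(2,15,0,11) → FL=S FR=W RL=S RR=W


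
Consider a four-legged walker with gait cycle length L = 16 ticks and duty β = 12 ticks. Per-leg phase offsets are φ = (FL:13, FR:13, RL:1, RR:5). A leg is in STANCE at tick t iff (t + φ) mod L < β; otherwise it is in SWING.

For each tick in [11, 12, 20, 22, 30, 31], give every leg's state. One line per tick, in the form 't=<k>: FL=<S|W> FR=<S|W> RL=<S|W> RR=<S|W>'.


t=11: phase=(8,8,12,0) vs β=12 → FL=S FR=S RL=W RR=S
t=12: phase=(9,9,13,1) vs β=12 → FL=S FR=S RL=W RR=S
t=20: phase=(1,1,5,9) vs β=12 → FL=S FR=S RL=S RR=S
t=22: phase=(3,3,7,11) vs β=12 → FL=S FR=S RL=S RR=S
t=30: phase=(11,11,15,3) vs β=12 → FL=S FR=S RL=W RR=S
t=31: phase=(12,12,0,4) vs β=12 → FL=W FR=W RL=S RR=S

t=11: FL=S FR=S RL=W RR=S
t=12: FL=S FR=S RL=W RR=S
t=20: FL=S FR=S RL=S RR=S
t=22: FL=S FR=S RL=S RR=S
t=30: FL=S FR=S RL=W RR=S
t=31: FL=W FR=W RL=S RR=S


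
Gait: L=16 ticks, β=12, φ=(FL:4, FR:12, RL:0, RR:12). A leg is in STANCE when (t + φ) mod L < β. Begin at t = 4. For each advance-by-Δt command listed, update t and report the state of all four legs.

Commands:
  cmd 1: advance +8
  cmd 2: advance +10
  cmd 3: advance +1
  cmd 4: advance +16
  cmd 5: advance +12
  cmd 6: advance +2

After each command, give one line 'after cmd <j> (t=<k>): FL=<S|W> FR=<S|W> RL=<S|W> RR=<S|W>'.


after cmd 1 (t=12): FL=S FR=S RL=W RR=S
after cmd 2 (t=22): FL=S FR=S RL=S RR=S
after cmd 3 (t=23): FL=S FR=S RL=S RR=S
after cmd 4 (t=39): FL=S FR=S RL=S RR=S
after cmd 5 (t=51): FL=S FR=W RL=S RR=W
after cmd 6 (t=53): FL=S FR=S RL=S RR=S

start t=4: FL=S FR=S RL=S RR=S
cmd 1: advance +8 → t=12, phase=(0,8,12,8) → FL=S FR=S RL=W RR=S
cmd 2: advance +10 → t=22, phase=(10,2,6,2) → FL=S FR=S RL=S RR=S
cmd 3: advance +1 → t=23, phase=(11,3,7,3) → FL=S FR=S RL=S RR=S
cmd 4: advance +16 → t=39, phase=(11,3,7,3) → FL=S FR=S RL=S RR=S
cmd 5: advance +12 → t=51, phase=(7,15,3,15) → FL=S FR=W RL=S RR=W
cmd 6: advance +2 → t=53, phase=(9,1,5,1) → FL=S FR=S RL=S RR=S


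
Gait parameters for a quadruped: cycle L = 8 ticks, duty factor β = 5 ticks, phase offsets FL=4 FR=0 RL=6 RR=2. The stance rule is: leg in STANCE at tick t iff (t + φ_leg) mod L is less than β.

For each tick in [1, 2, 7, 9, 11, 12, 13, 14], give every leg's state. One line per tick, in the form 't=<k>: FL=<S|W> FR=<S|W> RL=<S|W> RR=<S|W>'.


t=1: FL=W FR=S RL=W RR=S
t=2: FL=W FR=S RL=S RR=S
t=7: FL=S FR=W RL=W RR=S
t=9: FL=W FR=S RL=W RR=S
t=11: FL=W FR=S RL=S RR=W
t=12: FL=S FR=S RL=S RR=W
t=13: FL=S FR=W RL=S RR=W
t=14: FL=S FR=W RL=S RR=S

t=1: phase=(5,1,7,3) vs β=5 → FL=W FR=S RL=W RR=S
t=2: phase=(6,2,0,4) vs β=5 → FL=W FR=S RL=S RR=S
t=7: phase=(3,7,5,1) vs β=5 → FL=S FR=W RL=W RR=S
t=9: phase=(5,1,7,3) vs β=5 → FL=W FR=S RL=W RR=S
t=11: phase=(7,3,1,5) vs β=5 → FL=W FR=S RL=S RR=W
t=12: phase=(0,4,2,6) vs β=5 → FL=S FR=S RL=S RR=W
t=13: phase=(1,5,3,7) vs β=5 → FL=S FR=W RL=S RR=W
t=14: phase=(2,6,4,0) vs β=5 → FL=S FR=W RL=S RR=S


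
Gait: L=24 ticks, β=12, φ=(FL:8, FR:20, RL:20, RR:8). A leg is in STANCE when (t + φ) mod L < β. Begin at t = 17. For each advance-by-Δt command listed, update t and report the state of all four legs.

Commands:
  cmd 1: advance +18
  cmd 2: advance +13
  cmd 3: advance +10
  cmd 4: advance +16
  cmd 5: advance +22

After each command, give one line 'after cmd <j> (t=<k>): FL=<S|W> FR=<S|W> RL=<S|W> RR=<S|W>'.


after cmd 1 (t=35): FL=W FR=S RL=S RR=W
after cmd 2 (t=48): FL=S FR=W RL=W RR=S
after cmd 3 (t=58): FL=W FR=S RL=S RR=W
after cmd 4 (t=74): FL=S FR=W RL=W RR=S
after cmd 5 (t=96): FL=S FR=W RL=W RR=S

start t=17: FL=S FR=W RL=W RR=S
cmd 1: advance +18 → t=35, phase=(19,7,7,19) → FL=W FR=S RL=S RR=W
cmd 2: advance +13 → t=48, phase=(8,20,20,8) → FL=S FR=W RL=W RR=S
cmd 3: advance +10 → t=58, phase=(18,6,6,18) → FL=W FR=S RL=S RR=W
cmd 4: advance +16 → t=74, phase=(10,22,22,10) → FL=S FR=W RL=W RR=S
cmd 5: advance +22 → t=96, phase=(8,20,20,8) → FL=S FR=W RL=W RR=S


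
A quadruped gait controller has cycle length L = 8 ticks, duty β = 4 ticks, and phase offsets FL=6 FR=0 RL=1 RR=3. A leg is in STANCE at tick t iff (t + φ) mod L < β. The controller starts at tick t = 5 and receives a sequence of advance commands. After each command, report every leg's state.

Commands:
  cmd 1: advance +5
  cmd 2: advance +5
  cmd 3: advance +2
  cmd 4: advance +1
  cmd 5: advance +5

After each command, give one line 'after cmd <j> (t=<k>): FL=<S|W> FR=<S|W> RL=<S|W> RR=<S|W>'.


start t=5: FL=S FR=W RL=W RR=S
cmd 1: advance +5 → t=10, phase=(0,2,3,5) → FL=S FR=S RL=S RR=W
cmd 2: advance +5 → t=15, phase=(5,7,0,2) → FL=W FR=W RL=S RR=S
cmd 3: advance +2 → t=17, phase=(7,1,2,4) → FL=W FR=S RL=S RR=W
cmd 4: advance +1 → t=18, phase=(0,2,3,5) → FL=S FR=S RL=S RR=W
cmd 5: advance +5 → t=23, phase=(5,7,0,2) → FL=W FR=W RL=S RR=S

after cmd 1 (t=10): FL=S FR=S RL=S RR=W
after cmd 2 (t=15): FL=W FR=W RL=S RR=S
after cmd 3 (t=17): FL=W FR=S RL=S RR=W
after cmd 4 (t=18): FL=S FR=S RL=S RR=W
after cmd 5 (t=23): FL=W FR=W RL=S RR=S


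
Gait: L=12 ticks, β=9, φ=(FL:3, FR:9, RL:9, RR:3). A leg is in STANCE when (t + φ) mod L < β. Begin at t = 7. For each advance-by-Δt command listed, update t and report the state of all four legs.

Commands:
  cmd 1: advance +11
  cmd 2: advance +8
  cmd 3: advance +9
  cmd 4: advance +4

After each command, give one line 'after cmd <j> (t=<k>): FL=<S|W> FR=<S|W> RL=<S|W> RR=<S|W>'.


after cmd 1 (t=18): FL=W FR=S RL=S RR=W
after cmd 2 (t=26): FL=S FR=W RL=W RR=S
after cmd 3 (t=35): FL=S FR=S RL=S RR=S
after cmd 4 (t=39): FL=S FR=S RL=S RR=S

start t=7: FL=W FR=S RL=S RR=W
cmd 1: advance +11 → t=18, phase=(9,3,3,9) → FL=W FR=S RL=S RR=W
cmd 2: advance +8 → t=26, phase=(5,11,11,5) → FL=S FR=W RL=W RR=S
cmd 3: advance +9 → t=35, phase=(2,8,8,2) → FL=S FR=S RL=S RR=S
cmd 4: advance +4 → t=39, phase=(6,0,0,6) → FL=S FR=S RL=S RR=S


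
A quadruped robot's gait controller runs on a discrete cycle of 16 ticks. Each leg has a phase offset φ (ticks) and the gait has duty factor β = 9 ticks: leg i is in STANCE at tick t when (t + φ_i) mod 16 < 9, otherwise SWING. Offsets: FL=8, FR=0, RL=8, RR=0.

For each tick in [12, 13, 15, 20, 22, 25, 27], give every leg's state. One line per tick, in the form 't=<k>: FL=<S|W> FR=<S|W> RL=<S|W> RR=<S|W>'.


t=12: phase=(4,12,4,12) vs β=9 → FL=S FR=W RL=S RR=W
t=13: phase=(5,13,5,13) vs β=9 → FL=S FR=W RL=S RR=W
t=15: phase=(7,15,7,15) vs β=9 → FL=S FR=W RL=S RR=W
t=20: phase=(12,4,12,4) vs β=9 → FL=W FR=S RL=W RR=S
t=22: phase=(14,6,14,6) vs β=9 → FL=W FR=S RL=W RR=S
t=25: phase=(1,9,1,9) vs β=9 → FL=S FR=W RL=S RR=W
t=27: phase=(3,11,3,11) vs β=9 → FL=S FR=W RL=S RR=W

t=12: FL=S FR=W RL=S RR=W
t=13: FL=S FR=W RL=S RR=W
t=15: FL=S FR=W RL=S RR=W
t=20: FL=W FR=S RL=W RR=S
t=22: FL=W FR=S RL=W RR=S
t=25: FL=S FR=W RL=S RR=W
t=27: FL=S FR=W RL=S RR=W


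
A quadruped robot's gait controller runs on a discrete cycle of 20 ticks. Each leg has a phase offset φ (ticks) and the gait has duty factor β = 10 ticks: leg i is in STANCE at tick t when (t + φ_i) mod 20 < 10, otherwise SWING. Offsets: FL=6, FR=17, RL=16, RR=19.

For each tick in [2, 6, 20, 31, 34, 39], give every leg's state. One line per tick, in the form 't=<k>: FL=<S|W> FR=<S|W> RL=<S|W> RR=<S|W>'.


t=2: phase=(8,19,18,1) vs β=10 → FL=S FR=W RL=W RR=S
t=6: phase=(12,3,2,5) vs β=10 → FL=W FR=S RL=S RR=S
t=20: phase=(6,17,16,19) vs β=10 → FL=S FR=W RL=W RR=W
t=31: phase=(17,8,7,10) vs β=10 → FL=W FR=S RL=S RR=W
t=34: phase=(0,11,10,13) vs β=10 → FL=S FR=W RL=W RR=W
t=39: phase=(5,16,15,18) vs β=10 → FL=S FR=W RL=W RR=W

t=2: FL=S FR=W RL=W RR=S
t=6: FL=W FR=S RL=S RR=S
t=20: FL=S FR=W RL=W RR=W
t=31: FL=W FR=S RL=S RR=W
t=34: FL=S FR=W RL=W RR=W
t=39: FL=S FR=W RL=W RR=W


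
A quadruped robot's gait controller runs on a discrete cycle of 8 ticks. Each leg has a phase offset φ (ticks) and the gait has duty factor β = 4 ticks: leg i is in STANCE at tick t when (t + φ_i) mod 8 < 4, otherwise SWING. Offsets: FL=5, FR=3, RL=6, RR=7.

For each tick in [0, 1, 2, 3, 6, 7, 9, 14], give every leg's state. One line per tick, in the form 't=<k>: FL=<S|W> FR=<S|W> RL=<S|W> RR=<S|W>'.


t=0: FL=W FR=S RL=W RR=W
t=1: FL=W FR=W RL=W RR=S
t=2: FL=W FR=W RL=S RR=S
t=3: FL=S FR=W RL=S RR=S
t=6: FL=S FR=S RL=W RR=W
t=7: FL=W FR=S RL=W RR=W
t=9: FL=W FR=W RL=W RR=S
t=14: FL=S FR=S RL=W RR=W

t=0: phase=(5,3,6,7) vs β=4 → FL=W FR=S RL=W RR=W
t=1: phase=(6,4,7,0) vs β=4 → FL=W FR=W RL=W RR=S
t=2: phase=(7,5,0,1) vs β=4 → FL=W FR=W RL=S RR=S
t=3: phase=(0,6,1,2) vs β=4 → FL=S FR=W RL=S RR=S
t=6: phase=(3,1,4,5) vs β=4 → FL=S FR=S RL=W RR=W
t=7: phase=(4,2,5,6) vs β=4 → FL=W FR=S RL=W RR=W
t=9: phase=(6,4,7,0) vs β=4 → FL=W FR=W RL=W RR=S
t=14: phase=(3,1,4,5) vs β=4 → FL=S FR=S RL=W RR=W


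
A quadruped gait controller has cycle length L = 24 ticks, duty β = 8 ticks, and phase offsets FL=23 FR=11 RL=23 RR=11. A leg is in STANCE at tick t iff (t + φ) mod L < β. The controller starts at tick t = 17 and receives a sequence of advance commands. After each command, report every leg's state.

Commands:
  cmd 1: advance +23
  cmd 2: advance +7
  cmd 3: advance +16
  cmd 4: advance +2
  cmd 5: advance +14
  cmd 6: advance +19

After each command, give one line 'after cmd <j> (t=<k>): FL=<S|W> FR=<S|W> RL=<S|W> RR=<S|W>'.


after cmd 1 (t=40): FL=W FR=S RL=W RR=S
after cmd 2 (t=47): FL=W FR=W RL=W RR=W
after cmd 3 (t=63): FL=W FR=S RL=W RR=S
after cmd 4 (t=65): FL=W FR=S RL=W RR=S
after cmd 5 (t=79): FL=S FR=W RL=S RR=W
after cmd 6 (t=98): FL=S FR=W RL=S RR=W

start t=17: FL=W FR=S RL=W RR=S
cmd 1: advance +23 → t=40, phase=(15,3,15,3) → FL=W FR=S RL=W RR=S
cmd 2: advance +7 → t=47, phase=(22,10,22,10) → FL=W FR=W RL=W RR=W
cmd 3: advance +16 → t=63, phase=(14,2,14,2) → FL=W FR=S RL=W RR=S
cmd 4: advance +2 → t=65, phase=(16,4,16,4) → FL=W FR=S RL=W RR=S
cmd 5: advance +14 → t=79, phase=(6,18,6,18) → FL=S FR=W RL=S RR=W
cmd 6: advance +19 → t=98, phase=(1,13,1,13) → FL=S FR=W RL=S RR=W


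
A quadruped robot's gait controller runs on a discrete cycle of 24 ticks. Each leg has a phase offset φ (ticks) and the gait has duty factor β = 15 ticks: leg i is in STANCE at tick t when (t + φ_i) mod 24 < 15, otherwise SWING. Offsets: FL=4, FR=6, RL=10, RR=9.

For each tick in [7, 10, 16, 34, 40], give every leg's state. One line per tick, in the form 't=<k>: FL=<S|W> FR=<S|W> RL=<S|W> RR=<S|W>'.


t=7: phase=(11,13,17,16) vs β=15 → FL=S FR=S RL=W RR=W
t=10: phase=(14,16,20,19) vs β=15 → FL=S FR=W RL=W RR=W
t=16: phase=(20,22,2,1) vs β=15 → FL=W FR=W RL=S RR=S
t=34: phase=(14,16,20,19) vs β=15 → FL=S FR=W RL=W RR=W
t=40: phase=(20,22,2,1) vs β=15 → FL=W FR=W RL=S RR=S

t=7: FL=S FR=S RL=W RR=W
t=10: FL=S FR=W RL=W RR=W
t=16: FL=W FR=W RL=S RR=S
t=34: FL=S FR=W RL=W RR=W
t=40: FL=W FR=W RL=S RR=S


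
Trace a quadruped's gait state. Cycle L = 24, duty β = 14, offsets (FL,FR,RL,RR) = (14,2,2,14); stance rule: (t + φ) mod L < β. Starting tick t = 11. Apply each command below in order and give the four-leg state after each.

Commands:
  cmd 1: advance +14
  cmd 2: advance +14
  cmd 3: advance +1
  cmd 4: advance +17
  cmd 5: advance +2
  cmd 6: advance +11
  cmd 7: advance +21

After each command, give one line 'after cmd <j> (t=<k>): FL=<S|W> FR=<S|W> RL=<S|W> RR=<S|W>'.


start t=11: FL=S FR=S RL=S RR=S
cmd 1: advance +14 → t=25, phase=(15,3,3,15) → FL=W FR=S RL=S RR=W
cmd 2: advance +14 → t=39, phase=(5,17,17,5) → FL=S FR=W RL=W RR=S
cmd 3: advance +1 → t=40, phase=(6,18,18,6) → FL=S FR=W RL=W RR=S
cmd 4: advance +17 → t=57, phase=(23,11,11,23) → FL=W FR=S RL=S RR=W
cmd 5: advance +2 → t=59, phase=(1,13,13,1) → FL=S FR=S RL=S RR=S
cmd 6: advance +11 → t=70, phase=(12,0,0,12) → FL=S FR=S RL=S RR=S
cmd 7: advance +21 → t=91, phase=(9,21,21,9) → FL=S FR=W RL=W RR=S

after cmd 1 (t=25): FL=W FR=S RL=S RR=W
after cmd 2 (t=39): FL=S FR=W RL=W RR=S
after cmd 3 (t=40): FL=S FR=W RL=W RR=S
after cmd 4 (t=57): FL=W FR=S RL=S RR=W
after cmd 5 (t=59): FL=S FR=S RL=S RR=S
after cmd 6 (t=70): FL=S FR=S RL=S RR=S
after cmd 7 (t=91): FL=S FR=W RL=W RR=S


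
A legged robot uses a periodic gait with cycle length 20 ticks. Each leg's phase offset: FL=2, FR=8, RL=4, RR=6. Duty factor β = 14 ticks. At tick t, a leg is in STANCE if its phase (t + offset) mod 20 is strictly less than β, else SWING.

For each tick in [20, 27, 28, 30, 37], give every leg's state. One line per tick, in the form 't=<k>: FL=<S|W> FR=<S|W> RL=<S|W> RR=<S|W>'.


t=20: FL=S FR=S RL=S RR=S
t=27: FL=S FR=W RL=S RR=S
t=28: FL=S FR=W RL=S RR=W
t=30: FL=S FR=W RL=W RR=W
t=37: FL=W FR=S RL=S RR=S

t=20: phase=(2,8,4,6) vs β=14 → FL=S FR=S RL=S RR=S
t=27: phase=(9,15,11,13) vs β=14 → FL=S FR=W RL=S RR=S
t=28: phase=(10,16,12,14) vs β=14 → FL=S FR=W RL=S RR=W
t=30: phase=(12,18,14,16) vs β=14 → FL=S FR=W RL=W RR=W
t=37: phase=(19,5,1,3) vs β=14 → FL=W FR=S RL=S RR=S


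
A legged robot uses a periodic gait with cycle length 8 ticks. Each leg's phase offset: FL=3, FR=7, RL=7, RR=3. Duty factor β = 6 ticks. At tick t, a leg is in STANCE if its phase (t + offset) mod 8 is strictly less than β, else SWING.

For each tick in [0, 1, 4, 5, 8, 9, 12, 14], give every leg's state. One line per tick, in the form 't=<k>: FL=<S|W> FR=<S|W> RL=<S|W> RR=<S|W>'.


t=0: FL=S FR=W RL=W RR=S
t=1: FL=S FR=S RL=S RR=S
t=4: FL=W FR=S RL=S RR=W
t=5: FL=S FR=S RL=S RR=S
t=8: FL=S FR=W RL=W RR=S
t=9: FL=S FR=S RL=S RR=S
t=12: FL=W FR=S RL=S RR=W
t=14: FL=S FR=S RL=S RR=S

t=0: phase=(3,7,7,3) vs β=6 → FL=S FR=W RL=W RR=S
t=1: phase=(4,0,0,4) vs β=6 → FL=S FR=S RL=S RR=S
t=4: phase=(7,3,3,7) vs β=6 → FL=W FR=S RL=S RR=W
t=5: phase=(0,4,4,0) vs β=6 → FL=S FR=S RL=S RR=S
t=8: phase=(3,7,7,3) vs β=6 → FL=S FR=W RL=W RR=S
t=9: phase=(4,0,0,4) vs β=6 → FL=S FR=S RL=S RR=S
t=12: phase=(7,3,3,7) vs β=6 → FL=W FR=S RL=S RR=W
t=14: phase=(1,5,5,1) vs β=6 → FL=S FR=S RL=S RR=S


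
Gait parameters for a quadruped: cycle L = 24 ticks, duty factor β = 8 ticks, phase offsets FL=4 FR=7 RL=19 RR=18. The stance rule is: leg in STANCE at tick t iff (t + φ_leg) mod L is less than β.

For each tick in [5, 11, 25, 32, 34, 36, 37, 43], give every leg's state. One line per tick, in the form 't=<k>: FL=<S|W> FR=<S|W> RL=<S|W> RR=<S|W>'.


t=5: FL=W FR=W RL=S RR=W
t=11: FL=W FR=W RL=S RR=S
t=25: FL=S FR=W RL=W RR=W
t=32: FL=W FR=W RL=S RR=S
t=34: FL=W FR=W RL=S RR=S
t=36: FL=W FR=W RL=S RR=S
t=37: FL=W FR=W RL=W RR=S
t=43: FL=W FR=S RL=W RR=W

t=5: phase=(9,12,0,23) vs β=8 → FL=W FR=W RL=S RR=W
t=11: phase=(15,18,6,5) vs β=8 → FL=W FR=W RL=S RR=S
t=25: phase=(5,8,20,19) vs β=8 → FL=S FR=W RL=W RR=W
t=32: phase=(12,15,3,2) vs β=8 → FL=W FR=W RL=S RR=S
t=34: phase=(14,17,5,4) vs β=8 → FL=W FR=W RL=S RR=S
t=36: phase=(16,19,7,6) vs β=8 → FL=W FR=W RL=S RR=S
t=37: phase=(17,20,8,7) vs β=8 → FL=W FR=W RL=W RR=S
t=43: phase=(23,2,14,13) vs β=8 → FL=W FR=S RL=W RR=W


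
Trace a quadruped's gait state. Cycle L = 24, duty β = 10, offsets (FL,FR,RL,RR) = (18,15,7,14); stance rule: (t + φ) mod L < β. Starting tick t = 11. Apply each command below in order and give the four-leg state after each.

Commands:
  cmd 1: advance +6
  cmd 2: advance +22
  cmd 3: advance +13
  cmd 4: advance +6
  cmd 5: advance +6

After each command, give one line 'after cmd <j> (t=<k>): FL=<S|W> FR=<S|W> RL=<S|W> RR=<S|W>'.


start t=11: FL=S FR=S RL=W RR=S
cmd 1: advance +6 → t=17, phase=(11,8,0,7) → FL=W FR=S RL=S RR=S
cmd 2: advance +22 → t=39, phase=(9,6,22,5) → FL=S FR=S RL=W RR=S
cmd 3: advance +13 → t=52, phase=(22,19,11,18) → FL=W FR=W RL=W RR=W
cmd 4: advance +6 → t=58, phase=(4,1,17,0) → FL=S FR=S RL=W RR=S
cmd 5: advance +6 → t=64, phase=(10,7,23,6) → FL=W FR=S RL=W RR=S

after cmd 1 (t=17): FL=W FR=S RL=S RR=S
after cmd 2 (t=39): FL=S FR=S RL=W RR=S
after cmd 3 (t=52): FL=W FR=W RL=W RR=W
after cmd 4 (t=58): FL=S FR=S RL=W RR=S
after cmd 5 (t=64): FL=W FR=S RL=W RR=S


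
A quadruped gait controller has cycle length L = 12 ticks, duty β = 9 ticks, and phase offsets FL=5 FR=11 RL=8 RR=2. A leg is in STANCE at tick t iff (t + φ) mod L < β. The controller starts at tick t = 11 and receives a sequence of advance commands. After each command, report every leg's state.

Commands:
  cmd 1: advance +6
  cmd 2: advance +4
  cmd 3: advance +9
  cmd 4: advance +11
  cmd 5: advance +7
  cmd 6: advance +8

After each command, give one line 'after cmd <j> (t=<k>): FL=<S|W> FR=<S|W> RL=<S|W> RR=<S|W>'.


after cmd 1 (t=17): FL=W FR=S RL=S RR=S
after cmd 2 (t=21): FL=S FR=S RL=S RR=W
after cmd 3 (t=30): FL=W FR=S RL=S RR=S
after cmd 4 (t=41): FL=W FR=S RL=S RR=S
after cmd 5 (t=48): FL=S FR=W RL=S RR=S
after cmd 6 (t=56): FL=S FR=S RL=S RR=W

start t=11: FL=S FR=W RL=S RR=S
cmd 1: advance +6 → t=17, phase=(10,4,1,7) → FL=W FR=S RL=S RR=S
cmd 2: advance +4 → t=21, phase=(2,8,5,11) → FL=S FR=S RL=S RR=W
cmd 3: advance +9 → t=30, phase=(11,5,2,8) → FL=W FR=S RL=S RR=S
cmd 4: advance +11 → t=41, phase=(10,4,1,7) → FL=W FR=S RL=S RR=S
cmd 5: advance +7 → t=48, phase=(5,11,8,2) → FL=S FR=W RL=S RR=S
cmd 6: advance +8 → t=56, phase=(1,7,4,10) → FL=S FR=S RL=S RR=W


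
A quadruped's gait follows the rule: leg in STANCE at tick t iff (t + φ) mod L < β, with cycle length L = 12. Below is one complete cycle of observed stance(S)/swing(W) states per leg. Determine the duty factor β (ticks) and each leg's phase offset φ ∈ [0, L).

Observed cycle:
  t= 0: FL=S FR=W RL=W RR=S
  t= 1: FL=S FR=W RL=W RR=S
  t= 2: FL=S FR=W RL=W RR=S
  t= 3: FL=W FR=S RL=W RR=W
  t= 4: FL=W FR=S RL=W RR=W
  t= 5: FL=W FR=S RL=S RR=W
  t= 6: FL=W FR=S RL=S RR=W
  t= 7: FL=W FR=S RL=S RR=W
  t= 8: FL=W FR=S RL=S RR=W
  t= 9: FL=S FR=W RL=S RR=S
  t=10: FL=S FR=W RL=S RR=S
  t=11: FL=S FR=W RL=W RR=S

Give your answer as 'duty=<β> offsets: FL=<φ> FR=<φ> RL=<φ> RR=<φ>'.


duty β = stance ticks per leg = 6
FL: stance ticks = 6; W→S at t=9 → φ=3
FR: stance ticks = 6; W→S at t=3 → φ=9
RL: stance ticks = 6; W→S at t=5 → φ=7
RR: stance ticks = 6; W→S at t=9 → φ=3

duty=6 offsets: FL=3 FR=9 RL=7 RR=3


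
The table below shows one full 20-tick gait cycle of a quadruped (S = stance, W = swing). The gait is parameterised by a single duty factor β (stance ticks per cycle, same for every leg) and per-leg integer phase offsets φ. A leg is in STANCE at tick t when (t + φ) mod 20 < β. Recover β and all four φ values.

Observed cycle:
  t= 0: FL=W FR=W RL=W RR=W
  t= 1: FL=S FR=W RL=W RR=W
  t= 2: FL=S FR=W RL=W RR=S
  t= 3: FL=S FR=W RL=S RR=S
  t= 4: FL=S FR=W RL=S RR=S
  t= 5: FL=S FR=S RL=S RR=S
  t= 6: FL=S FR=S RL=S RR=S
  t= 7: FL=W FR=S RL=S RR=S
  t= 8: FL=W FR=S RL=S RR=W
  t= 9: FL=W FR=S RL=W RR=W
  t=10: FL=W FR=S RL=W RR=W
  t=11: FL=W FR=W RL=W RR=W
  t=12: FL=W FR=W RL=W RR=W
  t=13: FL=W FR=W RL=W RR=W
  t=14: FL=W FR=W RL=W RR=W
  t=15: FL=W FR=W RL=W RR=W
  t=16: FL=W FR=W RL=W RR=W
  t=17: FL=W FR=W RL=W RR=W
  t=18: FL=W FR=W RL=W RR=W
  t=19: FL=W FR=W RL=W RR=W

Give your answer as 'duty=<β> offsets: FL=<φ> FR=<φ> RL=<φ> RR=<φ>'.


duty β = stance ticks per leg = 6
FL: stance ticks = 6; W→S at t=1 → φ=19
FR: stance ticks = 6; W→S at t=5 → φ=15
RL: stance ticks = 6; W→S at t=3 → φ=17
RR: stance ticks = 6; W→S at t=2 → φ=18

duty=6 offsets: FL=19 FR=15 RL=17 RR=18


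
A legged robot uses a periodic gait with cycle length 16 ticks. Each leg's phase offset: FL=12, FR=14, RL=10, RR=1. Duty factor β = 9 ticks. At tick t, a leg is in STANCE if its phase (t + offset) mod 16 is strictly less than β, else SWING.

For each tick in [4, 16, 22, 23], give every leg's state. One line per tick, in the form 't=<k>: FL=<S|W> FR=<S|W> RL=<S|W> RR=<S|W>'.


t=4: FL=S FR=S RL=W RR=S
t=16: FL=W FR=W RL=W RR=S
t=22: FL=S FR=S RL=S RR=S
t=23: FL=S FR=S RL=S RR=S

t=4: phase=(0,2,14,5) vs β=9 → FL=S FR=S RL=W RR=S
t=16: phase=(12,14,10,1) vs β=9 → FL=W FR=W RL=W RR=S
t=22: phase=(2,4,0,7) vs β=9 → FL=S FR=S RL=S RR=S
t=23: phase=(3,5,1,8) vs β=9 → FL=S FR=S RL=S RR=S
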